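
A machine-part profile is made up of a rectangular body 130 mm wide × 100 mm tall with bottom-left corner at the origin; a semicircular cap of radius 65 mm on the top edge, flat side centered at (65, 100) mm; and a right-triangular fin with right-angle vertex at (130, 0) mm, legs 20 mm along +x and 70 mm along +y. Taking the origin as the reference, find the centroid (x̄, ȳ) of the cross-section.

rectangular body: A = 130 × 100 = 13000.00, centroid at (65.00, 50.00).
semicircular top: A = ½π·65² = 6636.61, centroid at (65.00, 127.59).
triangular fin: A = ½·20·70 = 700.00, centroid at (136.67, 23.33).
ΣA = 20336.61 mm², ΣAx̄ = 1372046.61 mm³, ΣAȳ = 1513078.11 mm³.
x̄ = 1372046.61/20336.61 = 67.47 mm; ȳ = 1513078.11/20336.61 = 74.40 mm.

x̄ = 67.47 mm, ȳ = 74.40 mm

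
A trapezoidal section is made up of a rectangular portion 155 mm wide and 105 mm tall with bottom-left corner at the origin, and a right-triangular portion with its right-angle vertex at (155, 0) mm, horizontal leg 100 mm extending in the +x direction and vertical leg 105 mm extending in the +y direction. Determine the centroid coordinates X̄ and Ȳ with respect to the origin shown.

X̄ = 104.53 mm, Ȳ = 48.23 mm

Part | A | x̄ᵢ | ȳᵢ | A·x̄ᵢ | A·ȳᵢ
rectangular portion | 16275.00 | 77.50 | 52.50 | 1261312.50 | 854437.50
triangular portion | 5250.00 | 188.33 | 35.00 | 988750.00 | 183750.00
Σ | 21525.00 |  |  | 2250062.50 | 1038187.50
X̄ = 2250062.50 / 21525.00 = 104.53 mm
Ȳ = 1038187.50 / 21525.00 = 48.23 mm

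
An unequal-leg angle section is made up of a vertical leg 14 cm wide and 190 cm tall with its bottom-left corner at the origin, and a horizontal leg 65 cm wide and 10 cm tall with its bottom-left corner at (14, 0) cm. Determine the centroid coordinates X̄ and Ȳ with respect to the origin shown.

X̄ = 14.76 cm, Ȳ = 77.33 cm

vertical leg: A = 14 × 190 = 2660.00, centroid at (7.00, 95.00).
horizontal leg: A = 65 × 10 = 650.00, centroid at (46.50, 5.00).
ΣA = 3310.00 cm², ΣAX̄ = 48845.00 cm³, ΣAȲ = 255950.00 cm³.
X̄ = 48845.00/3310.00 = 14.76 cm; Ȳ = 255950.00/3310.00 = 77.33 cm.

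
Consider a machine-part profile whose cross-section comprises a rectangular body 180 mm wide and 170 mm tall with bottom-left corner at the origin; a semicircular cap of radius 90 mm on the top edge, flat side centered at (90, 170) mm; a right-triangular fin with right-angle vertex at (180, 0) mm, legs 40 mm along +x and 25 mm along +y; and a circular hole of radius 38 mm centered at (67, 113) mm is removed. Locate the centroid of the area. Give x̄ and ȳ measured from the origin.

x̄ = 93.97 mm, ȳ = 120.69 mm

rectangular body: A = 180 × 170 = 30600.00, centroid at (90.00, 85.00).
semicircular top: A = ½π·90² = 12723.45, centroid at (90.00, 208.20).
triangular fin: A = ½·40·25 = 500.00, centroid at (193.33, 8.33).
hole: A = −π·38² = -4536.46, centroid at (67.00, 113.00).
ΣA = 39286.99 mm², ΣAx̄ = 3691834.38 mm³, ΣAȳ = 4741533.25 mm³.
x̄ = 3691834.38/39286.99 = 93.97 mm; ȳ = 4741533.25/39286.99 = 120.69 mm.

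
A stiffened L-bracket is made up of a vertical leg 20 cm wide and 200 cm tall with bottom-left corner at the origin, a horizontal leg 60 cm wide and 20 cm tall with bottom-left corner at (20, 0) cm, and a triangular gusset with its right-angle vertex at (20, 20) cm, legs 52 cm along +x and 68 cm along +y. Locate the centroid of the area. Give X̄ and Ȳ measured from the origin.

X̄ = 23.82 cm, Ȳ = 69.95 cm

Part | A | x̄ᵢ | ȳᵢ | A·x̄ᵢ | A·ȳᵢ
vertical leg | 4000.00 | 10.00 | 100.00 | 40000.00 | 400000.00
horizontal leg | 1200.00 | 50.00 | 10.00 | 60000.00 | 12000.00
gusset | 1768.00 | 37.33 | 42.67 | 66005.33 | 75434.67
Σ | 6968.00 |  |  | 166005.33 | 487434.67
X̄ = 166005.33 / 6968.00 = 23.82 cm
Ȳ = 487434.67 / 6968.00 = 69.95 cm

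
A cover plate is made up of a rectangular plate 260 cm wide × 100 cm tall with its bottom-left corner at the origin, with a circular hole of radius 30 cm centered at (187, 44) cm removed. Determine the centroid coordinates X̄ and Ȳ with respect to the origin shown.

X̄ = 123.05 cm, Ȳ = 50.73 cm

Part | A | x̄ᵢ | ȳᵢ | A·x̄ᵢ | A·ȳᵢ
plate | 26000.00 | 130.00 | 50.00 | 3380000.00 | 1300000.00
hole | -2827.43 | 187.00 | 44.00 | -528730.04 | -124407.07
Σ | 23172.57 |  |  | 2851269.96 | 1175592.93
X̄ = 2851269.96 / 23172.57 = 123.05 cm
Ȳ = 1175592.93 / 23172.57 = 50.73 cm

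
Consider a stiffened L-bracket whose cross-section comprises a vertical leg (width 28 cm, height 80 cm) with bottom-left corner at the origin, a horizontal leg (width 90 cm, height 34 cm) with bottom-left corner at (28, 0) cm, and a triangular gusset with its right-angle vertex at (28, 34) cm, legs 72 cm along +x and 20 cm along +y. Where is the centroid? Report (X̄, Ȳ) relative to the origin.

X̄ = 48.53 cm, Ȳ = 28.39 cm

vertical leg: A = 28 × 80 = 2240.00, centroid at (14.00, 40.00).
horizontal leg: A = 90 × 34 = 3060.00, centroid at (73.00, 17.00).
gusset: A = ½·72·20 = 720.00, centroid at (52.00, 40.67).
ΣA = 6020.00 cm²
ΣAX̄ = (2240.00)(14.00) + (3060.00)(73.00) + (720.00)(52.00) = 292180.00 cm³
ΣAȲ = (2240.00)(40.00) + (3060.00)(17.00) + (720.00)(40.67) = 170900.00 cm³
X̄ = 292180.00 / 6020.00 = 48.53 cm
Ȳ = 170900.00 / 6020.00 = 28.39 cm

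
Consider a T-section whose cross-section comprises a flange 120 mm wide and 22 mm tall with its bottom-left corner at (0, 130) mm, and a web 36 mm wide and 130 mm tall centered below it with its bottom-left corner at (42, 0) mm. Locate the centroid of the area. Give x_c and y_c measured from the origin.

x_c = 60.00 mm, y_c = 92.41 mm

Part | A | x̄ᵢ | ȳᵢ | A·x̄ᵢ | A·ȳᵢ
web | 4680.00 | 60.00 | 65.00 | 280800.00 | 304200.00
flange | 2640.00 | 60.00 | 141.00 | 158400.00 | 372240.00
Σ | 7320.00 |  |  | 439200.00 | 676440.00
x_c = 439200.00 / 7320.00 = 60.00 mm
y_c = 676440.00 / 7320.00 = 92.41 mm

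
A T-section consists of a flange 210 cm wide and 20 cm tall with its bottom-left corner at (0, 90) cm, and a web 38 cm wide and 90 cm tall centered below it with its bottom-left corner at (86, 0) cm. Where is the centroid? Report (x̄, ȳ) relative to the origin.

Part | A | x̄ᵢ | ȳᵢ | A·x̄ᵢ | A·ȳᵢ
web | 3420.00 | 105.00 | 45.00 | 359100.00 | 153900.00
flange | 4200.00 | 105.00 | 100.00 | 441000.00 | 420000.00
Σ | 7620.00 |  |  | 800100.00 | 573900.00
x̄ = 800100.00 / 7620.00 = 105.00 cm
ȳ = 573900.00 / 7620.00 = 75.31 cm

x̄ = 105.00 cm, ȳ = 75.31 cm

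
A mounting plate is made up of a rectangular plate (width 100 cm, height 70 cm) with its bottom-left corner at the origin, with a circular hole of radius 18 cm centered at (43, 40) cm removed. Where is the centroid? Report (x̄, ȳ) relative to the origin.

x̄ = 51.19 cm, ȳ = 34.15 cm

Part | A | x̄ᵢ | ȳᵢ | A·x̄ᵢ | A·ȳᵢ
plate | 7000.00 | 50.00 | 35.00 | 350000.00 | 245000.00
hole | -1017.88 | 43.00 | 40.00 | -43768.67 | -40715.04
Σ | 5982.12 |  |  | 306231.33 | 204284.96
x̄ = 306231.33 / 5982.12 = 51.19 cm
ȳ = 204284.96 / 5982.12 = 34.15 cm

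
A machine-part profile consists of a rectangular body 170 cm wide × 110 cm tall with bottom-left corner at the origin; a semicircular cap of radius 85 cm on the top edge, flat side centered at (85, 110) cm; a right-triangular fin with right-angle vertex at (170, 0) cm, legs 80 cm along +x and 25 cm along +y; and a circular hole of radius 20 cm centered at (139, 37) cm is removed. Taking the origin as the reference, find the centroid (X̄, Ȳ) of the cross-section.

X̄ = 86.47 cm, Ȳ = 88.89 cm

Part | A | x̄ᵢ | ȳᵢ | A·x̄ᵢ | A·ȳᵢ
rectangular body | 18700.00 | 85.00 | 55.00 | 1589500.00 | 1028500.00
semicircular top | 11349.00 | 85.00 | 146.08 | 964665.29 | 1657807.05
triangular fin | 1000.00 | 196.67 | 8.33 | 196666.67 | 8333.33
hole | -1256.64 | 139.00 | 37.00 | -174672.55 | -46495.57
Σ | 29792.37 |  |  | 2576159.41 | 2648144.81
X̄ = 2576159.41 / 29792.37 = 86.47 cm
Ȳ = 2648144.81 / 29792.37 = 88.89 cm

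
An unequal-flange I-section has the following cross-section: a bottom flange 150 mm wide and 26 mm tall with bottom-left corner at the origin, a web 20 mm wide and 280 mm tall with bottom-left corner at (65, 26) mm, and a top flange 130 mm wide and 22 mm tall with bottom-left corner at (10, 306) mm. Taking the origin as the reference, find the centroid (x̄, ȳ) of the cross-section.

bottom flange: A = 150 × 26 = 3900.00, centroid at (75.00, 13.00).
web: A = 20 × 280 = 5600.00, centroid at (75.00, 166.00).
top flange: A = 130 × 22 = 2860.00, centroid at (75.00, 317.00).
ΣA = 12360.00 mm²
ΣAx̄ = (3900.00)(75.00) + (5600.00)(75.00) + (2860.00)(75.00) = 927000.00 mm³
ΣAȳ = (3900.00)(13.00) + (5600.00)(166.00) + (2860.00)(317.00) = 1886920.00 mm³
x̄ = 927000.00 / 12360.00 = 75.00 mm
ȳ = 1886920.00 / 12360.00 = 152.66 mm

x̄ = 75.00 mm, ȳ = 152.66 mm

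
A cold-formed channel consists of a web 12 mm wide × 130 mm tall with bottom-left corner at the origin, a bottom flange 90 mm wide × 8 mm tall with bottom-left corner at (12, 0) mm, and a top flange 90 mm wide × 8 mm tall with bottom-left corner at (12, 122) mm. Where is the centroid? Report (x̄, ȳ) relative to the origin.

web: A = 12 × 130 = 1560.00, centroid at (6.00, 65.00).
bottom flange: A = 90 × 8 = 720.00, centroid at (57.00, 4.00).
top flange: A = 90 × 8 = 720.00, centroid at (57.00, 126.00).
ΣA = 3000.00 mm², ΣAx̄ = 91440.00 mm³, ΣAȳ = 195000.00 mm³.
x̄ = 91440.00/3000.00 = 30.48 mm; ȳ = 195000.00/3000.00 = 65.00 mm.

x̄ = 30.48 mm, ȳ = 65.00 mm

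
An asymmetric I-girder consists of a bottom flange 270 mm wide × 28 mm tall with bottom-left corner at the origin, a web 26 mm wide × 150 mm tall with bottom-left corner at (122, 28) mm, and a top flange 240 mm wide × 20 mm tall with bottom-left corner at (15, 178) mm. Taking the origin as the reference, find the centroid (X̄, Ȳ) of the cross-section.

Part | A | x̄ᵢ | ȳᵢ | A·x̄ᵢ | A·ȳᵢ
bottom flange | 7560.00 | 135.00 | 14.00 | 1020600.00 | 105840.00
web | 3900.00 | 135.00 | 103.00 | 526500.00 | 401700.00
top flange | 4800.00 | 135.00 | 188.00 | 648000.00 | 902400.00
Σ | 16260.00 |  |  | 2195100.00 | 1409940.00
X̄ = 2195100.00 / 16260.00 = 135.00 mm
Ȳ = 1409940.00 / 16260.00 = 86.71 mm

X̄ = 135.00 mm, Ȳ = 86.71 mm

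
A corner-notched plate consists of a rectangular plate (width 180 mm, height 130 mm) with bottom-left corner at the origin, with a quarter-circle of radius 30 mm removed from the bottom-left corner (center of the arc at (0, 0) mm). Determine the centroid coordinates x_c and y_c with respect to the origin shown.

x_c = 92.41 mm, y_c = 66.63 mm

plate: A = 180 × 130 = 23400.00, centroid at (90.00, 65.00).
removed quarter-circle: A = −¼π·30² = -706.86, centroid at (12.73, 12.73).
ΣA = 22693.14 mm²
ΣAx_c = (23400.00)(90.00) + (-706.86)(12.73) = 2097000.00 mm³
ΣAy_c = (23400.00)(65.00) + (-706.86)(12.73) = 1512000.00 mm³
x_c = 2097000.00 / 22693.14 = 92.41 mm
y_c = 1512000.00 / 22693.14 = 66.63 mm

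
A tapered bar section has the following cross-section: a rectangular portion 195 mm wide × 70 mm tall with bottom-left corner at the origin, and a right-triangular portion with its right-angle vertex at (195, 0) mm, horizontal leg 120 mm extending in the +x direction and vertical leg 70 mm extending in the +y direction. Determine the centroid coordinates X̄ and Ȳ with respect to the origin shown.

X̄ = 129.85 mm, Ȳ = 32.25 mm

Part | A | x̄ᵢ | ȳᵢ | A·x̄ᵢ | A·ȳᵢ
rectangular portion | 13650.00 | 97.50 | 35.00 | 1330875.00 | 477750.00
triangular portion | 4200.00 | 235.00 | 23.33 | 987000.00 | 98000.00
Σ | 17850.00 |  |  | 2317875.00 | 575750.00
X̄ = 2317875.00 / 17850.00 = 129.85 mm
Ȳ = 575750.00 / 17850.00 = 32.25 mm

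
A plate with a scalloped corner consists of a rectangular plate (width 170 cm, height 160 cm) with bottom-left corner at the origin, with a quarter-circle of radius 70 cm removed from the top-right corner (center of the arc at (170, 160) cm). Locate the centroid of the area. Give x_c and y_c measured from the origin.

x_c = 75.89 cm, y_c = 71.71 cm

plate: A = 170 × 160 = 27200.00, centroid at (85.00, 80.00).
removed quarter-circle: A = −¼π·70² = -3848.45, centroid at (140.29, 130.29).
ΣA = 23351.55 cm²
ΣAx_c = (27200.00)(85.00) + (-3848.45)(140.29) = 1772096.66 cm³
ΣAy_c = (27200.00)(80.00) + (-3848.45)(130.29) = 1674581.17 cm³
x_c = 1772096.66 / 23351.55 = 75.89 cm
y_c = 1674581.17 / 23351.55 = 71.71 cm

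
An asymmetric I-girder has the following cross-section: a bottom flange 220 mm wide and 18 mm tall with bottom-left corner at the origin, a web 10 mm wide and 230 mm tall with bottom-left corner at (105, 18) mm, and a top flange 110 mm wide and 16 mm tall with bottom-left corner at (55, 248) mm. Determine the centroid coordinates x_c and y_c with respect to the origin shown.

bottom flange: A = 220 × 18 = 3960.00, centroid at (110.00, 9.00).
web: A = 10 × 230 = 2300.00, centroid at (110.00, 133.00).
top flange: A = 110 × 16 = 1760.00, centroid at (110.00, 256.00).
ΣA = 8020.00 mm², ΣAx_c = 882200.00 mm³, ΣAy_c = 792100.00 mm³.
x_c = 882200.00/8020.00 = 110.00 mm; y_c = 792100.00/8020.00 = 98.77 mm.

x_c = 110.00 mm, y_c = 98.77 mm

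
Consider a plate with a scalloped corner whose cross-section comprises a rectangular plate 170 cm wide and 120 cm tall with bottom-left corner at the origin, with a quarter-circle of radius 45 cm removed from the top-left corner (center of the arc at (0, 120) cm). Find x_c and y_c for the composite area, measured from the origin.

plate: A = 170 × 120 = 20400.00, centroid at (85.00, 60.00).
removed quarter-circle: A = −¼π·45² = -1590.43, centroid at (19.10, 100.90).
ΣA = 18809.57 cm², ΣAx_c = 1703625.00 cm³, ΣAy_c = 1063523.25 cm³.
x_c = 1703625.00/18809.57 = 90.57 cm; y_c = 1063523.25/18809.57 = 56.54 cm.

x_c = 90.57 cm, y_c = 56.54 cm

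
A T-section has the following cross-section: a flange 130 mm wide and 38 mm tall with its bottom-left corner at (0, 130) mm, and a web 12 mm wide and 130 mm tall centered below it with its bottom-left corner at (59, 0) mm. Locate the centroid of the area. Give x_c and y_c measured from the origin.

x_c = 65.00 mm, y_c = 128.84 mm

web: A = 12 × 130 = 1560.00, centroid at (65.00, 65.00).
flange: A = 130 × 38 = 4940.00, centroid at (65.00, 149.00).
ΣA = 6500.00 mm²
ΣAx_c = (1560.00)(65.00) + (4940.00)(65.00) = 422500.00 mm³
ΣAy_c = (1560.00)(65.00) + (4940.00)(149.00) = 837460.00 mm³
x_c = 422500.00 / 6500.00 = 65.00 mm
y_c = 837460.00 / 6500.00 = 128.84 mm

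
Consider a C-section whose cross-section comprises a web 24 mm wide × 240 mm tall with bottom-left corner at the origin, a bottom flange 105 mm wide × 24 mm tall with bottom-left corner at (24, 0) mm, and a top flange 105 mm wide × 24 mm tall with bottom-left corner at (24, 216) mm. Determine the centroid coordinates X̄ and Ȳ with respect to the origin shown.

X̄ = 42.10 mm, Ȳ = 120.00 mm

Part | A | x̄ᵢ | ȳᵢ | A·x̄ᵢ | A·ȳᵢ
web | 5760.00 | 12.00 | 120.00 | 69120.00 | 691200.00
bottom flange | 2520.00 | 76.50 | 12.00 | 192780.00 | 30240.00
top flange | 2520.00 | 76.50 | 228.00 | 192780.00 | 574560.00
Σ | 10800.00 |  |  | 454680.00 | 1296000.00
X̄ = 454680.00 / 10800.00 = 42.10 mm
Ȳ = 1296000.00 / 10800.00 = 120.00 mm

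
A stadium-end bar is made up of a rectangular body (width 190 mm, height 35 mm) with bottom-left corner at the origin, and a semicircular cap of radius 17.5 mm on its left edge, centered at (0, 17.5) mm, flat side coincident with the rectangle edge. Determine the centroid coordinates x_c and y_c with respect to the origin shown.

x_c = 88.09 mm, y_c = 17.50 mm

rectangular body: A = 190 × 35 = 6650.00, centroid at (95.00, 17.50).
semicircular end: A = ½π·17.5² = 481.06, centroid at (-7.43, 17.50).
ΣA = 7131.06 mm²
ΣAx_c = (6650.00)(95.00) + (481.06)(-7.43) = 628177.08 mm³
ΣAy_c = (6650.00)(17.50) + (481.06)(17.50) = 124793.49 mm³
x_c = 628177.08 / 7131.06 = 88.09 mm
y_c = 124793.49 / 7131.06 = 17.50 mm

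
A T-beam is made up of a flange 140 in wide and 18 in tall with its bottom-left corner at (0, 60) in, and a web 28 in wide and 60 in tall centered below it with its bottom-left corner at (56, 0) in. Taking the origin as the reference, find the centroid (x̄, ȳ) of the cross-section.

web: A = 28 × 60 = 1680.00, centroid at (70.00, 30.00).
flange: A = 140 × 18 = 2520.00, centroid at (70.00, 69.00).
ΣA = 4200.00 in², ΣAx̄ = 294000.00 in³, ΣAȳ = 224280.00 in³.
x̄ = 294000.00/4200.00 = 70.00 in; ȳ = 224280.00/4200.00 = 53.40 in.

x̄ = 70.00 in, ȳ = 53.40 in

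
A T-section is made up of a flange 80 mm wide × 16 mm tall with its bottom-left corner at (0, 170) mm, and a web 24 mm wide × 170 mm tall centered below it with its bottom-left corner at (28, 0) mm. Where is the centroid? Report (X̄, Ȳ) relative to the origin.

web: A = 24 × 170 = 4080.00, centroid at (40.00, 85.00).
flange: A = 80 × 16 = 1280.00, centroid at (40.00, 178.00).
ΣA = 5360.00 mm²
ΣAX̄ = (4080.00)(40.00) + (1280.00)(40.00) = 214400.00 mm³
ΣAȲ = (4080.00)(85.00) + (1280.00)(178.00) = 574640.00 mm³
X̄ = 214400.00 / 5360.00 = 40.00 mm
Ȳ = 574640.00 / 5360.00 = 107.21 mm

X̄ = 40.00 mm, Ȳ = 107.21 mm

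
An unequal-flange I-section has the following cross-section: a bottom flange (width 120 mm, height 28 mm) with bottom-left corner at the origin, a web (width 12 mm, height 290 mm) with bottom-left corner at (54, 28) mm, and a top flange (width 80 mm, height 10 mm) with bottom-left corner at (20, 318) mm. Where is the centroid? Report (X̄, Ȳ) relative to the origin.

Part | A | x̄ᵢ | ȳᵢ | A·x̄ᵢ | A·ȳᵢ
bottom flange | 3360.00 | 60.00 | 14.00 | 201600.00 | 47040.00
web | 3480.00 | 60.00 | 173.00 | 208800.00 | 602040.00
top flange | 800.00 | 60.00 | 323.00 | 48000.00 | 258400.00
Σ | 7640.00 |  |  | 458400.00 | 907480.00
X̄ = 458400.00 / 7640.00 = 60.00 mm
Ȳ = 907480.00 / 7640.00 = 118.78 mm

X̄ = 60.00 mm, Ȳ = 118.78 mm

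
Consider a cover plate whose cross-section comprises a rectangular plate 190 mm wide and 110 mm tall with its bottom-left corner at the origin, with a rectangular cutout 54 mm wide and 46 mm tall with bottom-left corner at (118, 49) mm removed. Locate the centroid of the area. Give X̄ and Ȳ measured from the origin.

Part | A | x̄ᵢ | ȳᵢ | A·x̄ᵢ | A·ȳᵢ
plate | 20900.00 | 95.00 | 55.00 | 1985500.00 | 1149500.00
hole | -2484.00 | 145.00 | 72.00 | -360180.00 | -178848.00
Σ | 18416.00 |  |  | 1625320.00 | 970652.00
X̄ = 1625320.00 / 18416.00 = 88.26 mm
Ȳ = 970652.00 / 18416.00 = 52.71 mm

X̄ = 88.26 mm, Ȳ = 52.71 mm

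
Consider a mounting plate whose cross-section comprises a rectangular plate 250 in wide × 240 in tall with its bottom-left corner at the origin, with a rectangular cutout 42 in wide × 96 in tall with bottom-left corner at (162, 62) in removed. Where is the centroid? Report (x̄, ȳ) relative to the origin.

x̄ = 120.82 in, ȳ = 120.72 in

plate: A = 250 × 240 = 60000.00, centroid at (125.00, 120.00).
hole: A = −(42 × 96) = -4032.00, centroid at (183.00, 110.00).
ΣA = 55968.00 in²
ΣAx̄ = (60000.00)(125.00) + (-4032.00)(183.00) = 6762144.00 in³
ΣAȳ = (60000.00)(120.00) + (-4032.00)(110.00) = 6756480.00 in³
x̄ = 6762144.00 / 55968.00 = 120.82 in
ȳ = 6756480.00 / 55968.00 = 120.72 in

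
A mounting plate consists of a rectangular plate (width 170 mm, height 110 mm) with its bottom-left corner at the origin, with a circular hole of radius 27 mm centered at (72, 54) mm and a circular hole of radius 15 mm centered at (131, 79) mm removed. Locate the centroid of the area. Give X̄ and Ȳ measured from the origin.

X̄ = 84.83 mm, Ȳ = 54.07 mm

plate: A = 170 × 110 = 18700.00, centroid at (85.00, 55.00).
hole 1: A = −π·27² = -2290.22, centroid at (72.00, 54.00).
hole 2: A = −π·15² = -706.86, centroid at (131.00, 79.00).
ΣA = 15702.92 mm²
ΣAX̄ = (18700.00)(85.00) + (-2290.22)(72.00) + (-706.86)(131.00) = 1332005.64 mm³
ΣAȲ = (18700.00)(55.00) + (-2290.22)(54.00) + (-706.86)(79.00) = 848986.25 mm³
X̄ = 1332005.64 / 15702.92 = 84.83 mm
Ȳ = 848986.25 / 15702.92 = 54.07 mm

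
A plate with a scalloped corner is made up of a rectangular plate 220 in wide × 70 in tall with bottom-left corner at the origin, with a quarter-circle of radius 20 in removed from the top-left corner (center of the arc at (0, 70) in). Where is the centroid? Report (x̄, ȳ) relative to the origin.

plate: A = 220 × 70 = 15400.00, centroid at (110.00, 35.00).
removed quarter-circle: A = −¼π·20² = -314.16, centroid at (8.49, 61.51).
ΣA = 15085.84 in²
ΣAx̄ = (15400.00)(110.00) + (-314.16)(8.49) = 1691333.33 in³
ΣAȳ = (15400.00)(35.00) + (-314.16)(61.51) = 519675.52 in³
x̄ = 1691333.33 / 15085.84 = 112.11 in
ȳ = 519675.52 / 15085.84 = 34.45 in

x̄ = 112.11 in, ȳ = 34.45 in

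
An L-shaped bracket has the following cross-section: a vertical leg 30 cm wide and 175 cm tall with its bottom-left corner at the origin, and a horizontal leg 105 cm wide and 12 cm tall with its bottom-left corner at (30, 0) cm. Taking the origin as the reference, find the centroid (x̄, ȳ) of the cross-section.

vertical leg: A = 30 × 175 = 5250.00, centroid at (15.00, 87.50).
horizontal leg: A = 105 × 12 = 1260.00, centroid at (82.50, 6.00).
ΣA = 6510.00 cm²
ΣAx̄ = (5250.00)(15.00) + (1260.00)(82.50) = 182700.00 cm³
ΣAȳ = (5250.00)(87.50) + (1260.00)(6.00) = 466935.00 cm³
x̄ = 182700.00 / 6510.00 = 28.06 cm
ȳ = 466935.00 / 6510.00 = 71.73 cm

x̄ = 28.06 cm, ȳ = 71.73 cm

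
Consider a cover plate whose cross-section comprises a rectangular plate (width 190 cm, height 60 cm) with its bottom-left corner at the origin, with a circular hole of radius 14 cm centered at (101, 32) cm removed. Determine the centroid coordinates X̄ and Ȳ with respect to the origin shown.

X̄ = 94.66 cm, Ȳ = 29.89 cm

plate: A = 190 × 60 = 11400.00, centroid at (95.00, 30.00).
hole: A = −π·14² = -615.75, centroid at (101.00, 32.00).
ΣA = 10784.25 cm², ΣAX̄ = 1020809.03 cm³, ΣAȲ = 322295.93 cm³.
X̄ = 1020809.03/10784.25 = 94.66 cm; Ȳ = 322295.93/10784.25 = 29.89 cm.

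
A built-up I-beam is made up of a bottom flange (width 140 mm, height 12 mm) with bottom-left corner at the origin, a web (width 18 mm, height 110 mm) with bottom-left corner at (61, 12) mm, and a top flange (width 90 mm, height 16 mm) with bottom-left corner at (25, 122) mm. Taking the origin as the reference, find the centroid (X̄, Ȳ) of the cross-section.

X̄ = 70.00 mm, Ȳ = 64.69 mm

bottom flange: A = 140 × 12 = 1680.00, centroid at (70.00, 6.00).
web: A = 18 × 110 = 1980.00, centroid at (70.00, 67.00).
top flange: A = 90 × 16 = 1440.00, centroid at (70.00, 130.00).
ΣA = 5100.00 mm²
ΣAX̄ = (1680.00)(70.00) + (1980.00)(70.00) + (1440.00)(70.00) = 357000.00 mm³
ΣAȲ = (1680.00)(6.00) + (1980.00)(67.00) + (1440.00)(130.00) = 329940.00 mm³
X̄ = 357000.00 / 5100.00 = 70.00 mm
Ȳ = 329940.00 / 5100.00 = 64.69 mm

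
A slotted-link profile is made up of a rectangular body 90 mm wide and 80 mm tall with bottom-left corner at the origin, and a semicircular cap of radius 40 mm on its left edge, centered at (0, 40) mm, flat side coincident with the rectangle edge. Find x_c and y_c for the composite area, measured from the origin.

Part | A | x̄ᵢ | ȳᵢ | A·x̄ᵢ | A·ȳᵢ
rectangular body | 7200.00 | 45.00 | 40.00 | 324000.00 | 288000.00
semicircular end | 2513.27 | -16.98 | 40.00 | -42666.67 | 100530.96
Σ | 9713.27 |  |  | 281333.33 | 388530.96
x_c = 281333.33 / 9713.27 = 28.96 mm
y_c = 388530.96 / 9713.27 = 40.00 mm

x_c = 28.96 mm, y_c = 40.00 mm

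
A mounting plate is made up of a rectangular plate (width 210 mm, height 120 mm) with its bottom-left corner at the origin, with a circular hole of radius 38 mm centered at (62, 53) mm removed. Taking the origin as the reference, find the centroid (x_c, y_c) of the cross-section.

x_c = 114.44 mm, y_c = 61.54 mm

Part | A | x̄ᵢ | ȳᵢ | A·x̄ᵢ | A·ȳᵢ
plate | 25200.00 | 105.00 | 60.00 | 2646000.00 | 1512000.00
hole | -4536.46 | 62.00 | 53.00 | -281260.51 | -240432.37
Σ | 20663.54 |  |  | 2364739.49 | 1271567.63
x_c = 2364739.49 / 20663.54 = 114.44 mm
y_c = 1271567.63 / 20663.54 = 61.54 mm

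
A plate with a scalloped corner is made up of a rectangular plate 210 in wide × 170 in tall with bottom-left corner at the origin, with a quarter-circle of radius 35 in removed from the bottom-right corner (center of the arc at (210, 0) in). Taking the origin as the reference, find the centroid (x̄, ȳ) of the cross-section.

plate: A = 210 × 170 = 35700.00, centroid at (105.00, 85.00).
removed quarter-circle: A = −¼π·35² = -962.11, centroid at (195.15, 14.85).
ΣA = 34737.89 in²
ΣAx̄ = (35700.00)(105.00) + (-962.11)(195.15) = 3560747.99 in³
ΣAȳ = (35700.00)(85.00) + (-962.11)(14.85) = 3020208.33 in³
x̄ = 3560747.99 / 34737.89 = 102.50 in
ȳ = 3020208.33 / 34737.89 = 86.94 in

x̄ = 102.50 in, ȳ = 86.94 in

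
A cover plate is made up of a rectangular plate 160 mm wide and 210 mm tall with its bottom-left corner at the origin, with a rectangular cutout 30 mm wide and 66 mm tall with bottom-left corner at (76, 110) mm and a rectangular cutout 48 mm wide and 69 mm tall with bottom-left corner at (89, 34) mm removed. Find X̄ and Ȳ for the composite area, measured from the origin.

plate: A = 160 × 210 = 33600.00, centroid at (80.00, 105.00).
hole 1: A = −(30 × 66) = -1980.00, centroid at (91.00, 143.00).
hole 2: A = −(48 × 69) = -3312.00, centroid at (113.00, 68.50).
ΣA = 28308.00 mm², ΣAX̄ = 2133564.00 mm³, ΣAȲ = 3017988.00 mm³.
X̄ = 2133564.00/28308.00 = 75.37 mm; Ȳ = 3017988.00/28308.00 = 106.61 mm.

X̄ = 75.37 mm, Ȳ = 106.61 mm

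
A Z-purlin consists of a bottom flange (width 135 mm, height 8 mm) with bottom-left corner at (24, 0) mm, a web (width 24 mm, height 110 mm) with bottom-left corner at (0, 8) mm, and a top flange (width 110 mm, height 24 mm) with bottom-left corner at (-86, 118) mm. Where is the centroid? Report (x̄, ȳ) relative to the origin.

bottom flange: A = 135 × 8 = 1080.00, centroid at (91.50, 4.00).
web: A = 24 × 110 = 2640.00, centroid at (12.00, 63.00).
top flange: A = 110 × 24 = 2640.00, centroid at (-31.00, 130.00).
ΣA = 6360.00 mm², ΣAx̄ = 48660.00 mm³, ΣAȳ = 513840.00 mm³.
x̄ = 48660.00/6360.00 = 7.65 mm; ȳ = 513840.00/6360.00 = 80.79 mm.

x̄ = 7.65 mm, ȳ = 80.79 mm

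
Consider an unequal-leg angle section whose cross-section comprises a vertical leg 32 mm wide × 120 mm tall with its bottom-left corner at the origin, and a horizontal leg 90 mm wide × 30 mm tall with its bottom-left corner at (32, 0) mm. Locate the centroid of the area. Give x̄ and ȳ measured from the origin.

x̄ = 41.18 mm, ȳ = 41.42 mm

Part | A | x̄ᵢ | ȳᵢ | A·x̄ᵢ | A·ȳᵢ
vertical leg | 3840.00 | 16.00 | 60.00 | 61440.00 | 230400.00
horizontal leg | 2700.00 | 77.00 | 15.00 | 207900.00 | 40500.00
Σ | 6540.00 |  |  | 269340.00 | 270900.00
x̄ = 269340.00 / 6540.00 = 41.18 mm
ȳ = 270900.00 / 6540.00 = 41.42 mm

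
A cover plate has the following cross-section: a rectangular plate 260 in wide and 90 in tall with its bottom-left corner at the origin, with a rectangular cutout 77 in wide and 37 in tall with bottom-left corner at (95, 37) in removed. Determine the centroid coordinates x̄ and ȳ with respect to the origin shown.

x̄ = 129.51 in, ȳ = 43.54 in

plate: A = 260 × 90 = 23400.00, centroid at (130.00, 45.00).
hole: A = −(77 × 37) = -2849.00, centroid at (133.50, 55.50).
ΣA = 20551.00 in², ΣAx̄ = 2661658.50 in³, ΣAȳ = 894880.50 in³.
x̄ = 2661658.50/20551.00 = 129.51 in; ȳ = 894880.50/20551.00 = 43.54 in.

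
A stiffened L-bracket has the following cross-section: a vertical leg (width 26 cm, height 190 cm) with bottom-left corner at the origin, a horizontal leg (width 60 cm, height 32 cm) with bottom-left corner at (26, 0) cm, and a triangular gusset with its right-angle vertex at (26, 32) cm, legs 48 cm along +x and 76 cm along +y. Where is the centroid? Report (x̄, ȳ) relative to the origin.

x̄ = 28.60 cm, ȳ = 69.62 cm

vertical leg: A = 26 × 190 = 4940.00, centroid at (13.00, 95.00).
horizontal leg: A = 60 × 32 = 1920.00, centroid at (56.00, 16.00).
gusset: A = ½·48·76 = 1824.00, centroid at (42.00, 57.33).
ΣA = 8684.00 cm², ΣAx̄ = 248348.00 cm³, ΣAȳ = 604596.00 cm³.
x̄ = 248348.00/8684.00 = 28.60 cm; ȳ = 604596.00/8684.00 = 69.62 cm.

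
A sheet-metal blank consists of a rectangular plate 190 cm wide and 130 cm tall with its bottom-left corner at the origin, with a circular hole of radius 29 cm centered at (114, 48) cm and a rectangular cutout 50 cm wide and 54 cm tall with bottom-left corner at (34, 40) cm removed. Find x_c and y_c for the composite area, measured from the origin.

plate: A = 190 × 130 = 24700.00, centroid at (95.00, 65.00).
hole 1: A = −π·29² = -2642.08, centroid at (114.00, 48.00).
hole 2: A = −(50 × 54) = -2700.00, centroid at (59.00, 67.00).
ΣA = 19357.92 cm², ΣAx_c = 1886002.95 cm³, ΣAy_c = 1297780.19 cm³.
x_c = 1886002.95/19357.92 = 97.43 cm; y_c = 1297780.19/19357.92 = 67.04 cm.

x_c = 97.43 cm, y_c = 67.04 cm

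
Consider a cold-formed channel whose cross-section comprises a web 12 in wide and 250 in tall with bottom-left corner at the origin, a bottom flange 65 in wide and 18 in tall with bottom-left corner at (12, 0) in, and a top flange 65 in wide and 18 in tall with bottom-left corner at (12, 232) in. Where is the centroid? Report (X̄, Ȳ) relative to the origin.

X̄ = 22.87 in, Ȳ = 125.00 in

web: A = 12 × 250 = 3000.00, centroid at (6.00, 125.00).
bottom flange: A = 65 × 18 = 1170.00, centroid at (44.50, 9.00).
top flange: A = 65 × 18 = 1170.00, centroid at (44.50, 241.00).
ΣA = 5340.00 in², ΣAX̄ = 122130.00 in³, ΣAȲ = 667500.00 in³.
X̄ = 122130.00/5340.00 = 22.87 in; Ȳ = 667500.00/5340.00 = 125.00 in.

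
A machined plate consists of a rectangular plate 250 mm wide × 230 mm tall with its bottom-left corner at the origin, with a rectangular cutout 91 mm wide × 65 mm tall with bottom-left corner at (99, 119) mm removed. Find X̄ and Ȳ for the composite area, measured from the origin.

plate: A = 250 × 230 = 57500.00, centroid at (125.00, 115.00).
hole: A = −(91 × 65) = -5915.00, centroid at (144.50, 151.50).
ΣA = 51585.00 mm², ΣAX̄ = 6332782.50 mm³, ΣAȲ = 5716377.50 mm³.
X̄ = 6332782.50/51585.00 = 122.76 mm; Ȳ = 5716377.50/51585.00 = 110.81 mm.

X̄ = 122.76 mm, Ȳ = 110.81 mm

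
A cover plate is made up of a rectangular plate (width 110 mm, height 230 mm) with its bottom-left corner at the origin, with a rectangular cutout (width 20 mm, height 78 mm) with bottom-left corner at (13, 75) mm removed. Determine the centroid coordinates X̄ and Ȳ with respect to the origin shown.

X̄ = 57.10 mm, Ȳ = 115.07 mm

Part | A | x̄ᵢ | ȳᵢ | A·x̄ᵢ | A·ȳᵢ
plate | 25300.00 | 55.00 | 115.00 | 1391500.00 | 2909500.00
hole | -1560.00 | 23.00 | 114.00 | -35880.00 | -177840.00
Σ | 23740.00 |  |  | 1355620.00 | 2731660.00
X̄ = 1355620.00 / 23740.00 = 57.10 mm
Ȳ = 2731660.00 / 23740.00 = 115.07 mm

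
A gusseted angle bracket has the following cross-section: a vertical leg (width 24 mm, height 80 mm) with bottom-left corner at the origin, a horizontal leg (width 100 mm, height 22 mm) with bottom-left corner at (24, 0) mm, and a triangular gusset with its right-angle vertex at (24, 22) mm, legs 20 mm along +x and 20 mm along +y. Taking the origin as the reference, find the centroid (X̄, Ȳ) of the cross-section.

X̄ = 44.44 mm, Ȳ = 24.71 mm

vertical leg: A = 24 × 80 = 1920.00, centroid at (12.00, 40.00).
horizontal leg: A = 100 × 22 = 2200.00, centroid at (74.00, 11.00).
gusset: A = ½·20·20 = 200.00, centroid at (30.67, 28.67).
ΣA = 4320.00 mm², ΣAX̄ = 191973.33 mm³, ΣAȲ = 106733.33 mm³.
X̄ = 191973.33/4320.00 = 44.44 mm; Ȳ = 106733.33/4320.00 = 24.71 mm.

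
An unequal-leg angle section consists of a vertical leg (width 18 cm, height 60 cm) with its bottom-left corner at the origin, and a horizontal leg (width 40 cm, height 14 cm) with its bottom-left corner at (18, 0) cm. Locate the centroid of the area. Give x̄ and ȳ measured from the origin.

x̄ = 18.90 cm, ȳ = 22.15 cm

vertical leg: A = 18 × 60 = 1080.00, centroid at (9.00, 30.00).
horizontal leg: A = 40 × 14 = 560.00, centroid at (38.00, 7.00).
ΣA = 1640.00 cm²
ΣAx̄ = (1080.00)(9.00) + (560.00)(38.00) = 31000.00 cm³
ΣAȳ = (1080.00)(30.00) + (560.00)(7.00) = 36320.00 cm³
x̄ = 31000.00 / 1640.00 = 18.90 cm
ȳ = 36320.00 / 1640.00 = 22.15 cm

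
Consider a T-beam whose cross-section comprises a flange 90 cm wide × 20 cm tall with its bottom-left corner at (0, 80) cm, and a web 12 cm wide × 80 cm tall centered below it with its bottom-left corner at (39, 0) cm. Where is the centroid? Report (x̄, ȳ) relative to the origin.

web: A = 12 × 80 = 960.00, centroid at (45.00, 40.00).
flange: A = 90 × 20 = 1800.00, centroid at (45.00, 90.00).
ΣA = 2760.00 cm²
ΣAx̄ = (960.00)(45.00) + (1800.00)(45.00) = 124200.00 cm³
ΣAȳ = (960.00)(40.00) + (1800.00)(90.00) = 200400.00 cm³
x̄ = 124200.00 / 2760.00 = 45.00 cm
ȳ = 200400.00 / 2760.00 = 72.61 cm

x̄ = 45.00 cm, ȳ = 72.61 cm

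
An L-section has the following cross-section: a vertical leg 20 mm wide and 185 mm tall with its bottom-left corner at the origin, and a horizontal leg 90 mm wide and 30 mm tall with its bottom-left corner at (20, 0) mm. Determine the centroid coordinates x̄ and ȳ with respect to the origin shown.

vertical leg: A = 20 × 185 = 3700.00, centroid at (10.00, 92.50).
horizontal leg: A = 90 × 30 = 2700.00, centroid at (65.00, 15.00).
ΣA = 6400.00 mm²
ΣAx̄ = (3700.00)(10.00) + (2700.00)(65.00) = 212500.00 mm³
ΣAȳ = (3700.00)(92.50) + (2700.00)(15.00) = 382750.00 mm³
x̄ = 212500.00 / 6400.00 = 33.20 mm
ȳ = 382750.00 / 6400.00 = 59.80 mm

x̄ = 33.20 mm, ȳ = 59.80 mm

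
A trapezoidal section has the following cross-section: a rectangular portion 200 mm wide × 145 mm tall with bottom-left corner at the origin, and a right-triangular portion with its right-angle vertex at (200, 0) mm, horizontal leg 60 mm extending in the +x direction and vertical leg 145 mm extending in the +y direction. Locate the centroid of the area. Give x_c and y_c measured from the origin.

x_c = 115.65 mm, y_c = 69.35 mm

rectangular portion: A = 200 × 145 = 29000.00, centroid at (100.00, 72.50).
triangular portion: A = ½·60·145 = 4350.00, centroid at (220.00, 48.33).
ΣA = 33350.00 mm², ΣAx_c = 3857000.00 mm³, ΣAy_c = 2312750.00 mm³.
x_c = 3857000.00/33350.00 = 115.65 mm; y_c = 2312750.00/33350.00 = 69.35 mm.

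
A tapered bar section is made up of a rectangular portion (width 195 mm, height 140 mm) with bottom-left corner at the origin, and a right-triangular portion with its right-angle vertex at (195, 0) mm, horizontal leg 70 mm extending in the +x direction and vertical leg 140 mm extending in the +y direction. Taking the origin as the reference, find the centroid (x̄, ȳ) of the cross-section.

x̄ = 115.89 mm, ȳ = 66.45 mm

rectangular portion: A = 195 × 140 = 27300.00, centroid at (97.50, 70.00).
triangular portion: A = ½·70·140 = 4900.00, centroid at (218.33, 46.67).
ΣA = 32200.00 mm²
ΣAx̄ = (27300.00)(97.50) + (4900.00)(218.33) = 3731583.33 mm³
ΣAȳ = (27300.00)(70.00) + (4900.00)(46.67) = 2139666.67 mm³
x̄ = 3731583.33 / 32200.00 = 115.89 mm
ȳ = 2139666.67 / 32200.00 = 66.45 mm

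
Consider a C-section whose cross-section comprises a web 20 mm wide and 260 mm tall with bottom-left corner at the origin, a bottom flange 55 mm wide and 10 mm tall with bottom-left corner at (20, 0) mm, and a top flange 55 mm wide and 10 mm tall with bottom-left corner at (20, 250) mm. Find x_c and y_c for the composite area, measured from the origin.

web: A = 20 × 260 = 5200.00, centroid at (10.00, 130.00).
bottom flange: A = 55 × 10 = 550.00, centroid at (47.50, 5.00).
top flange: A = 55 × 10 = 550.00, centroid at (47.50, 255.00).
ΣA = 6300.00 mm², ΣAx_c = 104250.00 mm³, ΣAy_c = 819000.00 mm³.
x_c = 104250.00/6300.00 = 16.55 mm; y_c = 819000.00/6300.00 = 130.00 mm.

x_c = 16.55 mm, y_c = 130.00 mm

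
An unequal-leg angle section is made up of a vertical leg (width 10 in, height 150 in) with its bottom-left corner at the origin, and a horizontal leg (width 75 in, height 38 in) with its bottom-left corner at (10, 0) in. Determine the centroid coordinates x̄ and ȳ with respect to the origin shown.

vertical leg: A = 10 × 150 = 1500.00, centroid at (5.00, 75.00).
horizontal leg: A = 75 × 38 = 2850.00, centroid at (47.50, 19.00).
ΣA = 4350.00 in², ΣAx̄ = 142875.00 in³, ΣAȳ = 166650.00 in³.
x̄ = 142875.00/4350.00 = 32.84 in; ȳ = 166650.00/4350.00 = 38.31 in.

x̄ = 32.84 in, ȳ = 38.31 in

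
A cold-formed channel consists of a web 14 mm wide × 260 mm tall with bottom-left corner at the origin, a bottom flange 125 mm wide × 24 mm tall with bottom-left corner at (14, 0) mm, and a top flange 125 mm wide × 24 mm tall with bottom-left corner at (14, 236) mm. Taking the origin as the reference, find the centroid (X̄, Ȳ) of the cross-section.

X̄ = 50.26 mm, Ȳ = 130.00 mm

web: A = 14 × 260 = 3640.00, centroid at (7.00, 130.00).
bottom flange: A = 125 × 24 = 3000.00, centroid at (76.50, 12.00).
top flange: A = 125 × 24 = 3000.00, centroid at (76.50, 248.00).
ΣA = 9640.00 mm², ΣAX̄ = 484480.00 mm³, ΣAȲ = 1253200.00 mm³.
X̄ = 484480.00/9640.00 = 50.26 mm; Ȳ = 1253200.00/9640.00 = 130.00 mm.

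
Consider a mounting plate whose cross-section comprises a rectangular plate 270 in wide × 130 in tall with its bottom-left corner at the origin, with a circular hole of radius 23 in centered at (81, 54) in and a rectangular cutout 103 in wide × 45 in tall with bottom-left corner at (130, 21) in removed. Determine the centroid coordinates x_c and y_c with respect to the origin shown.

plate: A = 270 × 130 = 35100.00, centroid at (135.00, 65.00).
hole 1: A = −π·23² = -1661.90, centroid at (81.00, 54.00).
hole 2: A = −(103 × 45) = -4635.00, centroid at (181.50, 43.50).
ΣA = 28803.10 in², ΣAx_c = 3762633.40 in³, ΣAy_c = 1990134.76 in³.
x_c = 3762633.40/28803.10 = 130.63 in; y_c = 1990134.76/28803.10 = 69.09 in.

x_c = 130.63 in, y_c = 69.09 in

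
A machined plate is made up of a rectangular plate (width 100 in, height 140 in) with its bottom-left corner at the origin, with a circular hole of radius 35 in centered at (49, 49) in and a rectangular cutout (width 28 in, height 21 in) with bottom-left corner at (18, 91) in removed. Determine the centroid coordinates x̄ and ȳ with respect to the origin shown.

Part | A | x̄ᵢ | ȳᵢ | A·x̄ᵢ | A·ȳᵢ
plate | 14000.00 | 50.00 | 70.00 | 700000.00 | 980000.00
hole 1 | -3848.45 | 49.00 | 49.00 | -188574.10 | -188574.10
hole 2 | -588.00 | 32.00 | 101.50 | -18816.00 | -59682.00
Σ | 9563.55 |  |  | 492609.90 | 731743.90
x̄ = 492609.90 / 9563.55 = 51.51 in
ȳ = 731743.90 / 9563.55 = 76.51 in

x̄ = 51.51 in, ȳ = 76.51 in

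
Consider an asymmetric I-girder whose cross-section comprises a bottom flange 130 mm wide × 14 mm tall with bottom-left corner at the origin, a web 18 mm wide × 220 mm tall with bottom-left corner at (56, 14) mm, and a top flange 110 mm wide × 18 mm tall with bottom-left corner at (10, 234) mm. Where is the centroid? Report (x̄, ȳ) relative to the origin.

Part | A | x̄ᵢ | ȳᵢ | A·x̄ᵢ | A·ȳᵢ
bottom flange | 1820.00 | 65.00 | 7.00 | 118300.00 | 12740.00
web | 3960.00 | 65.00 | 124.00 | 257400.00 | 491040.00
top flange | 1980.00 | 65.00 | 243.00 | 128700.00 | 481140.00
Σ | 7760.00 |  |  | 504400.00 | 984920.00
x̄ = 504400.00 / 7760.00 = 65.00 mm
ȳ = 984920.00 / 7760.00 = 126.92 mm

x̄ = 65.00 mm, ȳ = 126.92 mm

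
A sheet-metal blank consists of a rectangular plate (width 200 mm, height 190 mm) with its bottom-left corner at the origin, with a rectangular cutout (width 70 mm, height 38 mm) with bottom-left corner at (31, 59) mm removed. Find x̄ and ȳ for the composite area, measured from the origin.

plate: A = 200 × 190 = 38000.00, centroid at (100.00, 95.00).
hole: A = −(70 × 38) = -2660.00, centroid at (66.00, 78.00).
ΣA = 35340.00 mm², ΣAx̄ = 3624440.00 mm³, ΣAȳ = 3402520.00 mm³.
x̄ = 3624440.00/35340.00 = 102.56 mm; ȳ = 3402520.00/35340.00 = 96.28 mm.

x̄ = 102.56 mm, ȳ = 96.28 mm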